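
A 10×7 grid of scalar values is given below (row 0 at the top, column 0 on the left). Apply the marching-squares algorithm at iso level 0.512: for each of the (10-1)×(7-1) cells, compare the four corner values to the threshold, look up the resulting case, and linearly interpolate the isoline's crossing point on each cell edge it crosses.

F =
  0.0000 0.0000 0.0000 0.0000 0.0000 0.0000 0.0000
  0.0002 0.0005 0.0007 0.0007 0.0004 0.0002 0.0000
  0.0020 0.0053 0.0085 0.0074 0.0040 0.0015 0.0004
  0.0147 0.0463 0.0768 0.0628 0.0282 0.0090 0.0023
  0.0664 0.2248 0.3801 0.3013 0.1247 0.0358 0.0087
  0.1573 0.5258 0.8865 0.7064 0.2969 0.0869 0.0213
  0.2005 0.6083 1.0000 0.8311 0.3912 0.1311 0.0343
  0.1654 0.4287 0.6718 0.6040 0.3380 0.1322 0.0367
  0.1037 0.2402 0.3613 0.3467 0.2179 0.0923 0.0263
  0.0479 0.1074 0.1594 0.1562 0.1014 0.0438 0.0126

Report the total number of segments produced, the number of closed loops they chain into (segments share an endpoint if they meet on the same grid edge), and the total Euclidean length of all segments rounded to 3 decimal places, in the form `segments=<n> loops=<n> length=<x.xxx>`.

cell (4,0): code 0100 → (4.954,1.000)–(5.000,0.963)
cell (4,1): code 1100 → (4.260,2.000)–(4.954,1.000)
cell (4,2): code 1100 → (4.520,3.000)–(4.260,2.000)
cell (4,3): code 1000 → (5.000,3.475)–(4.520,3.000)
cell (5,0): code 0110 → (5.000,0.963)–(6.000,0.764)
cell (5,3): code 1001 → (6.000,3.725)–(5.000,3.475)
cell (6,0): code 0010 → (6.000,0.764)–(6.536,1.000)
cell (6,1): code 0111 → (6.536,1.000)–(7.000,1.343)
cell (6,3): code 1001 → (7.000,3.346)–(6.000,3.725)
cell (7,1): code 0010 → (7.000,1.343)–(7.515,2.000)
cell (7,2): code 0011 → (7.515,2.000)–(7.358,3.000)
cell (7,3): code 0001 → (7.358,3.000)–(7.000,3.346)
total: 12 segments, chained into 1 closed loop(s), length Σ = 9.611629

segments=12 loops=1 length=9.612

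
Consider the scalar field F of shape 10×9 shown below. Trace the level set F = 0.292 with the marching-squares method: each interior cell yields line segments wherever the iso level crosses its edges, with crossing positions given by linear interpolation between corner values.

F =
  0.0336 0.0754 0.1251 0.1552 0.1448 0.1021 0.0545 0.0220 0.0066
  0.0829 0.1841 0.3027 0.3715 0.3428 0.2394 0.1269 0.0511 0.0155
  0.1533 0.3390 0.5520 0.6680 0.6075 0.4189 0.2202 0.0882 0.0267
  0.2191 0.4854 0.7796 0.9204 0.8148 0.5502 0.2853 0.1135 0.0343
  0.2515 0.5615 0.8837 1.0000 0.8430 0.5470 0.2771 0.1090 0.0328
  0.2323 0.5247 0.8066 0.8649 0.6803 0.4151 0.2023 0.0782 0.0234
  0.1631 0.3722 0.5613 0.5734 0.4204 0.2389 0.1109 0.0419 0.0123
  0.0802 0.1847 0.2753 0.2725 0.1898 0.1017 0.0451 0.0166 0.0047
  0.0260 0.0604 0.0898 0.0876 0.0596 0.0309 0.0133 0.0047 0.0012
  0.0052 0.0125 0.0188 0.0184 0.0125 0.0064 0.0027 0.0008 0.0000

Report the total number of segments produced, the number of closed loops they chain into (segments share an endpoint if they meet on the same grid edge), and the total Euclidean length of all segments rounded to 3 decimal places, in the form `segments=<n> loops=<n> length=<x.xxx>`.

cell (0,1): code 0100 → (0.940,2.000)–(1.000,1.910)
cell (0,2): code 1100 → (0.632,3.000)–(0.940,2.000)
cell (0,3): code 1100 → (0.743,4.000)–(0.632,3.000)
cell (0,4): code 1000 → (1.000,4.491)–(0.743,4.000)
cell (1,0): code 0100 → (1.697,1.000)–(2.000,0.747)
cell (1,1): code 1110 → (1.000,1.910)–(1.697,1.000)
cell (1,4): code 1101 → (1.293,5.000)–(1.000,4.491)
cell (1,5): code 1000 → (2.000,5.639)–(1.293,5.000)
cell (2,0): code 0110 → (2.000,0.747)–(3.000,0.274)
cell (2,5): code 1001 → (3.000,5.975)–(2.000,5.639)
cell (3,0): code 0110 → (3.000,0.274)–(4.000,0.131)
cell (3,5): code 1001 → (4.000,5.945)–(3.000,5.975)
cell (4,0): code 0110 → (4.000,0.131)–(5.000,0.204)
cell (4,5): code 1001 → (5.000,5.578)–(4.000,5.945)
cell (5,0): code 0110 → (5.000,0.204)–(6.000,0.616)
cell (5,4): code 1011 → (6.000,4.707)–(5.699,5.000)
cell (5,5): code 0001 → (5.699,5.000)–(5.000,5.578)
cell (6,0): code 0010 → (6.000,0.616)–(6.428,1.000)
cell (6,1): code 0011 → (6.428,1.000)–(6.942,2.000)
cell (6,2): code 0011 → (6.942,2.000)–(6.935,3.000)
cell (6,3): code 0011 → (6.935,3.000)–(6.557,4.000)
cell (6,4): code 0001 → (6.557,4.000)–(6.000,4.707)
total: 22 segments, chained into 1 closed loop(s), length Σ = 19.112360

segments=22 loops=1 length=19.112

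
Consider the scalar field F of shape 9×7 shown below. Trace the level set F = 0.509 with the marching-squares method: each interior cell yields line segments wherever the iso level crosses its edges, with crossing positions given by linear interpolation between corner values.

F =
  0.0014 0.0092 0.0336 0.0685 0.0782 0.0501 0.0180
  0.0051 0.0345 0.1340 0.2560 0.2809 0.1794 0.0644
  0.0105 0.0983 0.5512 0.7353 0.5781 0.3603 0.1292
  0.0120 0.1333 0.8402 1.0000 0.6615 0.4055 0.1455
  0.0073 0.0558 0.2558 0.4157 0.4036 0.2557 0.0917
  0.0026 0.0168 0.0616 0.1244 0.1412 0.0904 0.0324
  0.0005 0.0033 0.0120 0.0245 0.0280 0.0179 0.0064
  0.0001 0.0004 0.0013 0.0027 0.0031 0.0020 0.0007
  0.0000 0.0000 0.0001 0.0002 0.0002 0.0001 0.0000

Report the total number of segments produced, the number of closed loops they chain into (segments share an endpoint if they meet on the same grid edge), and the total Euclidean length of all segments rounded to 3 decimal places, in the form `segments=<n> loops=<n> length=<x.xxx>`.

segments=10 loops=1 length=8.374

cell (1,1): code 0100 → (1.899,2.000)–(2.000,1.907)
cell (1,2): code 1100 → (1.528,3.000)–(1.899,2.000)
cell (1,3): code 1100 → (1.767,4.000)–(1.528,3.000)
cell (1,4): code 1000 → (2.000,4.317)–(1.767,4.000)
cell (2,1): code 0110 → (2.000,1.907)–(3.000,1.531)
cell (2,4): code 1001 → (3.000,4.596)–(2.000,4.317)
cell (3,1): code 0010 → (3.000,1.531)–(3.567,2.000)
cell (3,2): code 0011 → (3.567,2.000)–(3.840,3.000)
cell (3,3): code 0011 → (3.840,3.000)–(3.591,4.000)
cell (3,4): code 0001 → (3.591,4.000)–(3.000,4.596)
total: 10 segments, chained into 1 closed loop(s), length Σ = 8.373907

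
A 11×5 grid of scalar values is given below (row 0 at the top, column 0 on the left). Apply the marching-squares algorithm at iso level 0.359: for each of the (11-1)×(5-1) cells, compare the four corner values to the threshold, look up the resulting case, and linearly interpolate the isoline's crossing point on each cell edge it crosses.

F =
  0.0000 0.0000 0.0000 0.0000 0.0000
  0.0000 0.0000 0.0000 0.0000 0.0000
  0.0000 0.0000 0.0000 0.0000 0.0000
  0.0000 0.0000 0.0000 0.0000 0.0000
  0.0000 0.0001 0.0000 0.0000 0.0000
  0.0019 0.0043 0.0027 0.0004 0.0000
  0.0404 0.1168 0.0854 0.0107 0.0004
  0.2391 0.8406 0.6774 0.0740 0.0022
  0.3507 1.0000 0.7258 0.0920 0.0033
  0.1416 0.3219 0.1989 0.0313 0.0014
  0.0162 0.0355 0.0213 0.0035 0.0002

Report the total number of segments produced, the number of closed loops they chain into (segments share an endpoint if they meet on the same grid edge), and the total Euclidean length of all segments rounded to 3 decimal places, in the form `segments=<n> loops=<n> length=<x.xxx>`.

segments=8 loops=1 length=8.124

cell (6,0): code 0100 → (6.335,1.000)–(7.000,0.199)
cell (6,1): code 1100 → (6.462,2.000)–(6.335,1.000)
cell (6,2): code 1000 → (7.000,2.528)–(6.462,2.000)
cell (7,0): code 0110 → (7.000,0.199)–(8.000,0.013)
cell (7,2): code 1001 → (8.000,2.579)–(7.000,2.528)
cell (8,0): code 0010 → (8.000,0.013)–(8.945,1.000)
cell (8,1): code 0011 → (8.945,1.000)–(8.696,2.000)
cell (8,2): code 0001 → (8.696,2.000)–(8.000,2.579)
total: 8 segments, chained into 1 closed loop(s), length Σ = 8.123843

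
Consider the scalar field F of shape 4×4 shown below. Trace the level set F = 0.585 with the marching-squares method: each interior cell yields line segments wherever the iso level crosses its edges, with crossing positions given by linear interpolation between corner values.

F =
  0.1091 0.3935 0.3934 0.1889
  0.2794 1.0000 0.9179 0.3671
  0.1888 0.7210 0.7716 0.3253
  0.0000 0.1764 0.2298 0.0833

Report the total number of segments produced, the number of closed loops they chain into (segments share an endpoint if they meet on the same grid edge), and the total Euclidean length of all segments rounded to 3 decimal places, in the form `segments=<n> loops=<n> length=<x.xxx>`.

segments=8 loops=1 length=6.743

cell (0,0): code 0100 → (0.316,1.000)–(1.000,0.424)
cell (0,1): code 1100 → (0.365,2.000)–(0.316,1.000)
cell (0,2): code 1000 → (1.000,2.604)–(0.365,2.000)
cell (1,0): code 0110 → (1.000,0.424)–(2.000,0.744)
cell (1,2): code 1001 → (2.000,2.418)–(1.000,2.604)
cell (2,0): code 0010 → (2.000,0.744)–(2.250,1.000)
cell (2,1): code 0011 → (2.250,1.000)–(2.344,2.000)
cell (2,2): code 0001 → (2.344,2.000)–(2.000,2.418)
total: 8 segments, chained into 1 closed loop(s), length Σ = 6.742749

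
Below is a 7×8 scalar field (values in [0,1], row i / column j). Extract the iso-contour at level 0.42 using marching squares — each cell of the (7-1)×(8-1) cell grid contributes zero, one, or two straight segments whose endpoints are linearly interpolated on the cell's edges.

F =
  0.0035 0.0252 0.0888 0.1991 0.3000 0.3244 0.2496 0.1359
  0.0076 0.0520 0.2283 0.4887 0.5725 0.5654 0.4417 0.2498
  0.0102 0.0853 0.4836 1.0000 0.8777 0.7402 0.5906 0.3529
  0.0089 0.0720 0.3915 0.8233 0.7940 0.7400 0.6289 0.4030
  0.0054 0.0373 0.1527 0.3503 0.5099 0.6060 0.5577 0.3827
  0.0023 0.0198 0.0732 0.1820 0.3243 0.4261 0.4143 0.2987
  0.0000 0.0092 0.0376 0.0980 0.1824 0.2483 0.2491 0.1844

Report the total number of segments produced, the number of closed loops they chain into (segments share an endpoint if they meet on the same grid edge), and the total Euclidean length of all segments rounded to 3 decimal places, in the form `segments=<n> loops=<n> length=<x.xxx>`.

segments=20 loops=1 length=15.106

cell (0,2): code 0100 → (0.763,3.000)–(1.000,2.736)
cell (0,3): code 1100 → (0.440,4.000)–(0.763,3.000)
cell (0,4): code 1100 → (0.397,5.000)–(0.440,4.000)
cell (0,5): code 1100 → (0.887,6.000)–(0.397,5.000)
cell (0,6): code 1000 → (1.000,6.113)–(0.887,6.000)
cell (1,1): code 0100 → (1.751,2.000)–(2.000,1.840)
cell (1,2): code 1110 → (1.000,2.736)–(1.751,2.000)
cell (1,6): code 1001 → (2.000,6.718)–(1.000,6.113)
cell (2,1): code 0010 → (2.000,1.840)–(2.691,2.000)
cell (2,2): code 0111 → (2.691,2.000)–(3.000,2.066)
cell (2,6): code 1001 → (3.000,6.925)–(2.000,6.718)
cell (3,2): code 0010 → (3.000,2.066)–(3.853,3.000)
cell (3,3): code 0111 → (3.853,3.000)–(4.000,3.437)
cell (3,6): code 1001 → (4.000,6.787)–(3.000,6.925)
cell (4,3): code 0010 → (4.000,3.437)–(4.484,4.000)
cell (4,4): code 0111 → (4.484,4.000)–(5.000,4.940)
cell (4,5): code 1011 → (5.000,5.517)–(4.960,6.000)
cell (4,6): code 0001 → (4.960,6.000)–(4.000,6.787)
cell (5,4): code 0010 → (5.000,4.940)–(5.034,5.000)
cell (5,5): code 0001 → (5.034,5.000)–(5.000,5.517)
total: 20 segments, chained into 1 closed loop(s), length Σ = 15.105865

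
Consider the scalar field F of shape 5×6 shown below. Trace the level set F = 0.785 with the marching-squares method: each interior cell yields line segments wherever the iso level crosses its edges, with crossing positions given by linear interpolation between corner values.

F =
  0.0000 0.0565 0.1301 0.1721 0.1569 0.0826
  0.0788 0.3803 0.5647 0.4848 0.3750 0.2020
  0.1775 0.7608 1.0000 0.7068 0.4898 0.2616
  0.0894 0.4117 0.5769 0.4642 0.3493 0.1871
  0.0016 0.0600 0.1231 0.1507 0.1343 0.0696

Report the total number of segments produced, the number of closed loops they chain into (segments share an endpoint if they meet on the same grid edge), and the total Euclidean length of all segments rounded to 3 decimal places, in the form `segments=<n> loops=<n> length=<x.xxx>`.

segments=4 loops=1 length=3.834

cell (1,1): code 0100 → (1.506,2.000)–(2.000,1.101)
cell (1,2): code 1000 → (2.000,2.733)–(1.506,2.000)
cell (2,1): code 0010 → (2.000,1.101)–(2.508,2.000)
cell (2,2): code 0001 → (2.508,2.000)–(2.000,2.733)
total: 4 segments, chained into 1 closed loop(s), length Σ = 3.834388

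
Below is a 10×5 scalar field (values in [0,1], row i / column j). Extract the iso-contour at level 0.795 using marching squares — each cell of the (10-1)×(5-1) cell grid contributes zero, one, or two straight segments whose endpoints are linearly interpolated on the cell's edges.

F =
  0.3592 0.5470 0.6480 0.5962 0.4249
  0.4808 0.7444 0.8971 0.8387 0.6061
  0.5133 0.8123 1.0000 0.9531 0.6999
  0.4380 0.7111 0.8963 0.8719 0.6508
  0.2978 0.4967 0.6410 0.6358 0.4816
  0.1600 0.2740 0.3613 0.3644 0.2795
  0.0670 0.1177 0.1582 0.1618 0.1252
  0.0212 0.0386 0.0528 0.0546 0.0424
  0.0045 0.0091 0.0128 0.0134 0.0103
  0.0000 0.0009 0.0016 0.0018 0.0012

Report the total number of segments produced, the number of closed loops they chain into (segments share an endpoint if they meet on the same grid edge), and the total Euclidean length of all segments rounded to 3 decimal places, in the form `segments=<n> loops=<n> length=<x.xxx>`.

cell (0,1): code 0100 → (0.590,2.000)–(1.000,1.331)
cell (0,2): code 1100 → (0.820,3.000)–(0.590,2.000)
cell (0,3): code 1000 → (1.000,3.188)–(0.820,3.000)
cell (1,0): code 0100 → (1.745,1.000)–(2.000,0.942)
cell (1,1): code 1110 → (1.000,1.331)–(1.745,1.000)
cell (1,3): code 1001 → (2.000,3.624)–(1.000,3.188)
cell (2,0): code 0010 → (2.000,0.942)–(2.171,1.000)
cell (2,1): code 0111 → (2.171,1.000)–(3.000,1.453)
cell (2,3): code 1001 → (3.000,3.348)–(2.000,3.624)
cell (3,1): code 0010 → (3.000,1.453)–(3.397,2.000)
cell (3,2): code 0011 → (3.397,2.000)–(3.326,3.000)
cell (3,3): code 0001 → (3.326,3.000)–(3.000,3.348)
total: 12 segments, chained into 1 closed loop(s), length Σ = 8.556136

segments=12 loops=1 length=8.556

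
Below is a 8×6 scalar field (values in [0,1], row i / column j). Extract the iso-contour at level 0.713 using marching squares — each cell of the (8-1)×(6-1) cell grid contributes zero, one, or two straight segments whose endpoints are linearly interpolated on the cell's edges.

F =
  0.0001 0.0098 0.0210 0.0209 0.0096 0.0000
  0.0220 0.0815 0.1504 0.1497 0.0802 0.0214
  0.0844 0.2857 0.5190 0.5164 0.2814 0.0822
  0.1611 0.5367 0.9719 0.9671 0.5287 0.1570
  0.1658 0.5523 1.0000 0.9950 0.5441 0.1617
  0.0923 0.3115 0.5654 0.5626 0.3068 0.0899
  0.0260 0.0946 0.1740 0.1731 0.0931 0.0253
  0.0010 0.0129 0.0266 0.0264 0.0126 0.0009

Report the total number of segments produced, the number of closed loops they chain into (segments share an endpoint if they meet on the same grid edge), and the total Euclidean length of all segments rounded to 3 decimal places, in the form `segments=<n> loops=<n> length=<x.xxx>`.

segments=8 loops=1 length=7.460

cell (2,1): code 0100 → (2.428,2.000)–(3.000,1.405)
cell (2,2): code 1100 → (2.436,3.000)–(2.428,2.000)
cell (2,3): code 1000 → (3.000,3.580)–(2.436,3.000)
cell (3,1): code 0110 → (3.000,1.405)–(4.000,1.359)
cell (3,3): code 1001 → (4.000,3.625)–(3.000,3.580)
cell (4,1): code 0010 → (4.000,1.359)–(4.660,2.000)
cell (4,2): code 0011 → (4.660,2.000)–(4.652,3.000)
cell (4,3): code 0001 → (4.652,3.000)–(4.000,3.625)
total: 8 segments, chained into 1 closed loop(s), length Σ = 7.459740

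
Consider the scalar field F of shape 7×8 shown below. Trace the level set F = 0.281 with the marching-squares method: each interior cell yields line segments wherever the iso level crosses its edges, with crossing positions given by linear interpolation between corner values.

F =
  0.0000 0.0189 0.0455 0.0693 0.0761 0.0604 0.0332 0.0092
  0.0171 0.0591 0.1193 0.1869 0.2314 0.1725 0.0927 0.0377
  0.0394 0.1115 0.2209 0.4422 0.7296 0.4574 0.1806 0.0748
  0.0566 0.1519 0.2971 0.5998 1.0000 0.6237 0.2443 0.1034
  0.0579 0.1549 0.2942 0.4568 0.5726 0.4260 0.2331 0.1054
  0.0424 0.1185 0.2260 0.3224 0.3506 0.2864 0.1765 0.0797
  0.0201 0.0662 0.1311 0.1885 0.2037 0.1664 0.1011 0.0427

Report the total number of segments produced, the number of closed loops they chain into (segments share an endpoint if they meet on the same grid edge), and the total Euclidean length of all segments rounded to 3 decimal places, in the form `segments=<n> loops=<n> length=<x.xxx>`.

cell (1,2): code 0100 → (1.369,3.000)–(2.000,2.272)
cell (1,3): code 1100 → (1.100,4.000)–(1.369,3.000)
cell (1,4): code 1100 → (1.381,5.000)–(1.100,4.000)
cell (1,5): code 1000 → (2.000,5.637)–(1.381,5.000)
cell (2,1): code 0100 → (2.789,2.000)–(3.000,1.889)
cell (2,2): code 1110 → (2.000,2.272)–(2.789,2.000)
cell (2,5): code 1001 → (3.000,5.903)–(2.000,5.637)
cell (3,1): code 0110 → (3.000,1.889)–(4.000,1.905)
cell (3,5): code 1001 → (4.000,5.752)–(3.000,5.903)
cell (4,1): code 0010 → (4.000,1.905)–(4.194,2.000)
cell (4,2): code 0111 → (4.194,2.000)–(5.000,2.571)
cell (4,5): code 1001 → (5.000,5.049)–(4.000,5.752)
cell (5,2): code 0010 → (5.000,2.571)–(5.309,3.000)
cell (5,3): code 0011 → (5.309,3.000)–(5.474,4.000)
cell (5,4): code 0011 → (5.474,4.000)–(5.045,5.000)
cell (5,5): code 0001 → (5.045,5.000)–(5.000,5.049)
total: 16 segments, chained into 1 closed loop(s), length Σ = 13.168793

segments=16 loops=1 length=13.169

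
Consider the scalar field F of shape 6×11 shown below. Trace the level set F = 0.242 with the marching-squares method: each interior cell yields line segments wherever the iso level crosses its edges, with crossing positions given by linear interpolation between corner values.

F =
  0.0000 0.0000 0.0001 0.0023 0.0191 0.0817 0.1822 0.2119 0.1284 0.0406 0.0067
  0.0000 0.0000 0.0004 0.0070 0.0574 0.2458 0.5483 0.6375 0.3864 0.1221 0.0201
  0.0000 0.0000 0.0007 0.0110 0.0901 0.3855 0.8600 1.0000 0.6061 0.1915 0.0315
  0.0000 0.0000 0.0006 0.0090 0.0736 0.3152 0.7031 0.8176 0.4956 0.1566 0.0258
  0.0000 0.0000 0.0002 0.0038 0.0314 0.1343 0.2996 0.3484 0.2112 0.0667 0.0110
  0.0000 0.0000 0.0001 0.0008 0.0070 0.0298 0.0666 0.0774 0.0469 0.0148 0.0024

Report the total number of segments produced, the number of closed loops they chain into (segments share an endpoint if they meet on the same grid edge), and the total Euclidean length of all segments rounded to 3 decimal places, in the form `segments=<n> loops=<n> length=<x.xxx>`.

segments=16 loops=1 length=13.462

cell (0,4): code 0100 → (0.977,5.000)–(1.000,4.980)
cell (0,5): code 1100 → (0.163,6.000)–(0.977,5.000)
cell (0,6): code 1100 → (0.071,7.000)–(0.163,6.000)
cell (0,7): code 1100 → (0.440,8.000)–(0.071,7.000)
cell (0,8): code 1000 → (1.000,8.546)–(0.440,8.000)
cell (1,4): code 0110 → (1.000,4.980)–(2.000,4.514)
cell (1,8): code 1001 → (2.000,8.878)–(1.000,8.546)
cell (2,4): code 0110 → (2.000,4.514)–(3.000,4.697)
cell (2,8): code 1001 → (3.000,8.748)–(2.000,8.878)
cell (3,4): code 0010 → (3.000,4.697)–(3.405,5.000)
cell (3,5): code 0111 → (3.405,5.000)–(4.000,5.652)
cell (3,7): code 1011 → (4.000,7.776)–(3.892,8.000)
cell (3,8): code 0001 → (3.892,8.000)–(3.000,8.748)
cell (4,5): code 0010 → (4.000,5.652)–(4.247,6.000)
cell (4,6): code 0011 → (4.247,6.000)–(4.393,7.000)
cell (4,7): code 0001 → (4.393,7.000)–(4.000,7.776)
total: 16 segments, chained into 1 closed loop(s), length Σ = 13.462323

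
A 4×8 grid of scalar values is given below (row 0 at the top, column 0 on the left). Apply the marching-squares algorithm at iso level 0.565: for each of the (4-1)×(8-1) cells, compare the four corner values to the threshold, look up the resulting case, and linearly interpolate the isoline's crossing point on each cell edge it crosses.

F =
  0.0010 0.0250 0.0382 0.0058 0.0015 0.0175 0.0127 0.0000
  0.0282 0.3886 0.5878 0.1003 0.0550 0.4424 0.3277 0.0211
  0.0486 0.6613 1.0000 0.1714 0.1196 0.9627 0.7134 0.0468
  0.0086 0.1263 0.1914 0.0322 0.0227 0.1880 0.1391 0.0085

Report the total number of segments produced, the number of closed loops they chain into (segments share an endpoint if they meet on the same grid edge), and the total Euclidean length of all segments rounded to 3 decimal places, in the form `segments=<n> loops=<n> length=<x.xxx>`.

segments=14 loops=2 length=9.311

cell (0,1): code 0100 → (0.959,2.000)–(1.000,1.886)
cell (0,2): code 1000 → (1.000,2.047)–(0.959,2.000)
cell (1,0): code 0100 → (1.647,1.000)–(2.000,0.843)
cell (1,1): code 1110 → (1.000,1.886)–(1.647,1.000)
cell (1,2): code 1001 → (2.000,2.525)–(1.000,2.047)
cell (1,4): code 0100 → (1.236,5.000)–(2.000,4.528)
cell (1,5): code 1100 → (1.615,6.000)–(1.236,5.000)
cell (1,6): code 1000 → (2.000,6.223)–(1.615,6.000)
cell (2,0): code 0010 → (2.000,0.843)–(2.180,1.000)
cell (2,1): code 0011 → (2.180,1.000)–(2.538,2.000)
cell (2,2): code 0001 → (2.538,2.000)–(2.000,2.525)
cell (2,4): code 0010 → (2.000,4.528)–(2.513,5.000)
cell (2,5): code 0011 → (2.513,5.000)–(2.258,6.000)
cell (2,6): code 0001 → (2.258,6.000)–(2.000,6.223)
total: 14 segments, chained into 2 closed loop(s), length Σ = 9.311261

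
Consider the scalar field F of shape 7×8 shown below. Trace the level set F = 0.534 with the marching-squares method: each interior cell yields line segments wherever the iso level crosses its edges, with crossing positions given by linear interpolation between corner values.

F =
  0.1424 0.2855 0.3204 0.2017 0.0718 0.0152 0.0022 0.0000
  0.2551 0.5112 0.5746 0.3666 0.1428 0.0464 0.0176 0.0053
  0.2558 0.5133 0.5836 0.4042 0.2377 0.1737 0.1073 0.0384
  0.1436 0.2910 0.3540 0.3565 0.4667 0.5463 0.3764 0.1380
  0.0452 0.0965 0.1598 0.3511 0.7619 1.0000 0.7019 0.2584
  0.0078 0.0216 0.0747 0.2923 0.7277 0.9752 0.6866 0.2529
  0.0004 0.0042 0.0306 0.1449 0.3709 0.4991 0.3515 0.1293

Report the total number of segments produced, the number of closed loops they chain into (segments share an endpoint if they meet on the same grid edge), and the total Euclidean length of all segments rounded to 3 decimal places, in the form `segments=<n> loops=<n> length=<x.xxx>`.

cell (0,1): code 0100 → (0.840,2.000)–(1.000,1.360)
cell (0,2): code 1000 → (1.000,2.195)–(0.840,2.000)
cell (1,1): code 0110 → (1.000,1.360)–(2.000,1.294)
cell (1,2): code 1001 → (2.000,2.276)–(1.000,2.195)
cell (2,1): code 0010 → (2.000,1.294)–(2.216,2.000)
cell (2,2): code 0001 → (2.216,2.000)–(2.000,2.276)
cell (2,4): code 0100 → (2.967,5.000)–(3.000,4.845)
cell (2,5): code 1000 → (3.000,5.072)–(2.967,5.000)
cell (3,3): code 0100 → (3.228,4.000)–(4.000,3.445)
cell (3,4): code 1110 → (3.000,4.845)–(3.228,4.000)
cell (3,5): code 1101 → (3.484,6.000)–(3.000,5.072)
cell (3,6): code 1000 → (4.000,6.379)–(3.484,6.000)
cell (4,3): code 0110 → (4.000,3.445)–(5.000,3.555)
cell (4,6): code 1001 → (5.000,6.352)–(4.000,6.379)
cell (5,3): code 0010 → (5.000,3.555)–(5.543,4.000)
cell (5,4): code 0011 → (5.543,4.000)–(5.927,5.000)
cell (5,5): code 0011 → (5.927,5.000)–(5.455,6.000)
cell (5,6): code 0001 → (5.455,6.000)–(5.000,6.352)
total: 18 segments, chained into 2 closed loop(s), length Σ = 13.216870

segments=18 loops=2 length=13.217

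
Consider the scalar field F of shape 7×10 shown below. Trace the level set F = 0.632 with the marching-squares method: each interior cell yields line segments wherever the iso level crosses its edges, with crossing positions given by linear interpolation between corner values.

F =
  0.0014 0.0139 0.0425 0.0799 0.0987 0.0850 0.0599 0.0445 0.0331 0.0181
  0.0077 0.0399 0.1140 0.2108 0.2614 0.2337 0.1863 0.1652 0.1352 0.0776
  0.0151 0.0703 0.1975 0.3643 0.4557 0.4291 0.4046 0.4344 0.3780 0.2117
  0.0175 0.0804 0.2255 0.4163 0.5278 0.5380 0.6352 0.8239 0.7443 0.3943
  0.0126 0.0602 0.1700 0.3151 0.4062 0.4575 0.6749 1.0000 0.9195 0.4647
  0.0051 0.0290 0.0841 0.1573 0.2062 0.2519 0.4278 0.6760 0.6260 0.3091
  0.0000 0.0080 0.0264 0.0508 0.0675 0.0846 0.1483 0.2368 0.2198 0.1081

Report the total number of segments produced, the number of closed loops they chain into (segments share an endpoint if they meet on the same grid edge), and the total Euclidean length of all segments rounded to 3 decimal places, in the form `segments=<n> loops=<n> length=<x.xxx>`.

segments=12 loops=1 length=8.472

cell (2,5): code 0100 → (2.986,6.000)–(3.000,5.967)
cell (2,6): code 1100 → (2.507,7.000)–(2.986,6.000)
cell (2,7): code 1100 → (2.693,8.000)–(2.507,7.000)
cell (2,8): code 1000 → (3.000,8.321)–(2.693,8.000)
cell (3,5): code 0110 → (3.000,5.967)–(4.000,5.803)
cell (3,8): code 1001 → (4.000,8.632)–(3.000,8.321)
cell (4,5): code 0010 → (4.000,5.803)–(4.174,6.000)
cell (4,6): code 0111 → (4.174,6.000)–(5.000,6.823)
cell (4,7): code 1011 → (5.000,7.880)–(4.980,8.000)
cell (4,8): code 0001 → (4.980,8.000)–(4.000,8.632)
cell (5,6): code 0010 → (5.000,6.823)–(5.100,7.000)
cell (5,7): code 0001 → (5.100,7.000)–(5.000,7.880)
total: 12 segments, chained into 1 closed loop(s), length Σ = 8.471944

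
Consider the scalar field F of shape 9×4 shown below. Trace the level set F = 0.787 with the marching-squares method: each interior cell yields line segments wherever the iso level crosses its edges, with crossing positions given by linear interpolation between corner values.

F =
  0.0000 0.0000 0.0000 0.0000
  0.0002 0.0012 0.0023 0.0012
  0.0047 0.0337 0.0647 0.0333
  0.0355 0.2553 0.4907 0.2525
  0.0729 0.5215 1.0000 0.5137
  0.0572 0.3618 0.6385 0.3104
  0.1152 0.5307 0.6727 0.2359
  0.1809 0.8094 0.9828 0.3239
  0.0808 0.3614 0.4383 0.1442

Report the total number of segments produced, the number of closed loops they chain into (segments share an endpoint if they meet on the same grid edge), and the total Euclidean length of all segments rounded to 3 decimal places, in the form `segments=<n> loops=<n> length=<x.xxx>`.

segments=10 loops=2 length=6.191

cell (3,1): code 0100 → (3.582,2.000)–(4.000,1.555)
cell (3,2): code 1000 → (4.000,2.438)–(3.582,2.000)
cell (4,1): code 0010 → (4.000,1.555)–(4.589,2.000)
cell (4,2): code 0001 → (4.589,2.000)–(4.000,2.438)
cell (6,0): code 0100 → (6.920,1.000)–(7.000,0.964)
cell (6,1): code 1100 → (6.369,2.000)–(6.920,1.000)
cell (6,2): code 1000 → (7.000,2.297)–(6.369,2.000)
cell (7,0): code 0010 → (7.000,0.964)–(7.050,1.000)
cell (7,1): code 0011 → (7.050,1.000)–(7.360,2.000)
cell (7,2): code 0001 → (7.360,2.000)–(7.000,2.297)
total: 10 segments, chained into 2 closed loop(s), length Σ = 6.191279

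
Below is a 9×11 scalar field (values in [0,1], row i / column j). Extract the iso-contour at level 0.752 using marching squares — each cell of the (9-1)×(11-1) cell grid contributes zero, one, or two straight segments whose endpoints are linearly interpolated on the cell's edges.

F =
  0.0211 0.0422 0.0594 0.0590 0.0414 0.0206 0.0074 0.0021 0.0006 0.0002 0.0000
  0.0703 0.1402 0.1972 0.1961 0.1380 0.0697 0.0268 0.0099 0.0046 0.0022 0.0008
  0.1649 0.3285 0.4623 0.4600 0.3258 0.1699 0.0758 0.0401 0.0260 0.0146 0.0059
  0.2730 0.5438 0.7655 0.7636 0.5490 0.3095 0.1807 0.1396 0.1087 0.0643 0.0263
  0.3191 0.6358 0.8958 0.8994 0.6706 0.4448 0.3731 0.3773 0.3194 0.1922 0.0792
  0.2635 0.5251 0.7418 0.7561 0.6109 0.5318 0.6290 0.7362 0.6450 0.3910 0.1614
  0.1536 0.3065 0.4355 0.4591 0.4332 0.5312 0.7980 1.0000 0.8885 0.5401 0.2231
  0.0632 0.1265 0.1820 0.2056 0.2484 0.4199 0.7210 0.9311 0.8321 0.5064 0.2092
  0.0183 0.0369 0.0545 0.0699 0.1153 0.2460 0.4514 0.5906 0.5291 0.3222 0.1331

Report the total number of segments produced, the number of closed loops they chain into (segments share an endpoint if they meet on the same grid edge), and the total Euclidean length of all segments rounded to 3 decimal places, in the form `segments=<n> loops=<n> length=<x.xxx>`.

segments=20 loops=2 length=14.448

cell (2,1): code 0100 → (2.955,2.000)–(3.000,1.939)
cell (2,2): code 1100 → (2.962,3.000)–(2.955,2.000)
cell (2,3): code 1000 → (3.000,3.054)–(2.962,3.000)
cell (3,1): code 0110 → (3.000,1.939)–(4.000,1.447)
cell (3,3): code 1001 → (4.000,3.644)–(3.000,3.054)
cell (4,1): code 0010 → (4.000,1.447)–(4.934,2.000)
cell (4,2): code 0111 → (4.934,2.000)–(5.000,2.713)
cell (4,3): code 1001 → (5.000,3.028)–(4.000,3.644)
cell (5,2): code 0010 → (5.000,2.713)–(5.014,3.000)
cell (5,3): code 0001 → (5.014,3.000)–(5.000,3.028)
cell (5,5): code 0100 → (5.728,6.000)–(6.000,5.828)
cell (5,6): code 1100 → (5.060,7.000)–(5.728,6.000)
cell (5,7): code 1100 → (5.439,8.000)–(5.060,7.000)
cell (5,8): code 1000 → (6.000,8.392)–(5.439,8.000)
cell (6,5): code 0010 → (6.000,5.828)–(6.597,6.000)
cell (6,6): code 0111 → (6.597,6.000)–(7.000,6.148)
cell (6,8): code 1001 → (7.000,8.246)–(6.000,8.392)
cell (7,6): code 0010 → (7.000,6.148)–(7.526,7.000)
cell (7,7): code 0011 → (7.526,7.000)–(7.264,8.000)
cell (7,8): code 0001 → (7.264,8.000)–(7.000,8.246)
total: 20 segments, chained into 2 closed loop(s), length Σ = 14.447784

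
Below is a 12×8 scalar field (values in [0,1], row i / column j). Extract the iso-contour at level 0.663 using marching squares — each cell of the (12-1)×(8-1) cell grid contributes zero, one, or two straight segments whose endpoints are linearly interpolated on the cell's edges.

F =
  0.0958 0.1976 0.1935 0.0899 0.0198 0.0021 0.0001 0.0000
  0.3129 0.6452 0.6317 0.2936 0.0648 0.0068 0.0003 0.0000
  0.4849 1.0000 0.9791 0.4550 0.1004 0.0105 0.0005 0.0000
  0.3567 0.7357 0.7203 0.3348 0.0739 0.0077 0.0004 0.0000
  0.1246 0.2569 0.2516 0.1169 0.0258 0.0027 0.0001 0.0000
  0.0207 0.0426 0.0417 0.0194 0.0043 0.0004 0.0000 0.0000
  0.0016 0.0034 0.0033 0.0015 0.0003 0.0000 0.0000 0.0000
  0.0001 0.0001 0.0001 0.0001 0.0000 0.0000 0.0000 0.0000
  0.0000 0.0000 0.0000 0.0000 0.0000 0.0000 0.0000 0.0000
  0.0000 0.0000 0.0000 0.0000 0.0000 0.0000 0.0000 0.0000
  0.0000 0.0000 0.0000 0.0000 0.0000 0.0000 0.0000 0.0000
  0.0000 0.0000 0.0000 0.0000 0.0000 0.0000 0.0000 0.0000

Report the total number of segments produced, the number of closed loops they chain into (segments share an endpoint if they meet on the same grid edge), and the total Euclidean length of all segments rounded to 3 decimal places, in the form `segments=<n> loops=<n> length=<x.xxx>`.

segments=8 loops=1 length=6.884

cell (1,0): code 0100 → (1.050,1.000)–(2.000,0.346)
cell (1,1): code 1100 → (1.090,2.000)–(1.050,1.000)
cell (1,2): code 1000 → (2.000,2.603)–(1.090,2.000)
cell (2,0): code 0110 → (2.000,0.346)–(3.000,0.808)
cell (2,2): code 1001 → (3.000,2.149)–(2.000,2.603)
cell (3,0): code 0010 → (3.000,0.808)–(3.152,1.000)
cell (3,1): code 0011 → (3.152,1.000)–(3.122,2.000)
cell (3,2): code 0001 → (3.122,2.000)–(3.000,2.149)
total: 8 segments, chained into 1 closed loop(s), length Σ = 6.883501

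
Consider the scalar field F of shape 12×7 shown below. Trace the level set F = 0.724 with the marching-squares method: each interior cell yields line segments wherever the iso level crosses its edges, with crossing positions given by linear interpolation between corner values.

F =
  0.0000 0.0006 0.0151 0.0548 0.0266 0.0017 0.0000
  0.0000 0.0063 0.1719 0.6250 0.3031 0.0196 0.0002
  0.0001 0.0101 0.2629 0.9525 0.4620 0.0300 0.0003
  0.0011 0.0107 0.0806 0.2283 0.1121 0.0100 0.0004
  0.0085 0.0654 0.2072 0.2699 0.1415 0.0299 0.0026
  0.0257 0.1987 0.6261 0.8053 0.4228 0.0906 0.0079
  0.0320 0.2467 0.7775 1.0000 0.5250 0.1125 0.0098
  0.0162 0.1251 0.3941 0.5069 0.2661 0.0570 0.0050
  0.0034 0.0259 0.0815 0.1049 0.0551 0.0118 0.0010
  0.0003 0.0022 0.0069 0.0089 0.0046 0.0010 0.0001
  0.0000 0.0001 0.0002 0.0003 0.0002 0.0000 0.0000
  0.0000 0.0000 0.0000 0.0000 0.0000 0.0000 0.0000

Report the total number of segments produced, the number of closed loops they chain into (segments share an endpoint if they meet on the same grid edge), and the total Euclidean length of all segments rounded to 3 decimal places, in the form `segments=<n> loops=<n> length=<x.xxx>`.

segments=12 loops=2 length=7.714

cell (1,2): code 0100 → (1.302,3.000)–(2.000,2.669)
cell (1,3): code 1000 → (2.000,3.466)–(1.302,3.000)
cell (2,2): code 0010 → (2.000,2.669)–(2.316,3.000)
cell (2,3): code 0001 → (2.316,3.000)–(2.000,3.466)
cell (4,2): code 0100 → (4.848,3.000)–(5.000,2.546)
cell (4,3): code 1000 → (5.000,3.213)–(4.848,3.000)
cell (5,1): code 0100 → (5.647,2.000)–(6.000,1.899)
cell (5,2): code 1110 → (5.000,2.546)–(5.647,2.000)
cell (5,3): code 1001 → (6.000,3.581)–(5.000,3.213)
cell (6,1): code 0010 → (6.000,1.899)–(6.140,2.000)
cell (6,2): code 0011 → (6.140,2.000)–(6.560,3.000)
cell (6,3): code 0001 → (6.560,3.000)–(6.000,3.581)
total: 12 segments, chained into 2 closed loop(s), length Σ = 7.714498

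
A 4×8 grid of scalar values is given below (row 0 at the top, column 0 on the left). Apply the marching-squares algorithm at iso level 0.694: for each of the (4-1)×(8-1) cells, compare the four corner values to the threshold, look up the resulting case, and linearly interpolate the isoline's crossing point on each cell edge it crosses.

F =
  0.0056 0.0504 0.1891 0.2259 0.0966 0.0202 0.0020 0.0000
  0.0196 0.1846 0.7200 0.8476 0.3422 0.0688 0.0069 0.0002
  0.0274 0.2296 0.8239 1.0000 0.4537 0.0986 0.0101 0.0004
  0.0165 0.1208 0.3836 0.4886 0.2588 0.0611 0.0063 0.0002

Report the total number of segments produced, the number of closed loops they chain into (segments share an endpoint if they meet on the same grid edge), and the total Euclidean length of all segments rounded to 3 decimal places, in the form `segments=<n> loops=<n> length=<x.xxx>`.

cell (0,1): code 0100 → (0.951,2.000)–(1.000,1.951)
cell (0,2): code 1100 → (0.753,3.000)–(0.951,2.000)
cell (0,3): code 1000 → (1.000,3.304)–(0.753,3.000)
cell (1,1): code 0110 → (1.000,1.951)–(2.000,1.781)
cell (1,3): code 1001 → (2.000,3.560)–(1.000,3.304)
cell (2,1): code 0010 → (2.000,1.781)–(2.295,2.000)
cell (2,2): code 0011 → (2.295,2.000)–(2.598,3.000)
cell (2,3): code 0001 → (2.598,3.000)–(2.000,3.560)
total: 8 segments, chained into 1 closed loop(s), length Σ = 5.758510

segments=8 loops=1 length=5.759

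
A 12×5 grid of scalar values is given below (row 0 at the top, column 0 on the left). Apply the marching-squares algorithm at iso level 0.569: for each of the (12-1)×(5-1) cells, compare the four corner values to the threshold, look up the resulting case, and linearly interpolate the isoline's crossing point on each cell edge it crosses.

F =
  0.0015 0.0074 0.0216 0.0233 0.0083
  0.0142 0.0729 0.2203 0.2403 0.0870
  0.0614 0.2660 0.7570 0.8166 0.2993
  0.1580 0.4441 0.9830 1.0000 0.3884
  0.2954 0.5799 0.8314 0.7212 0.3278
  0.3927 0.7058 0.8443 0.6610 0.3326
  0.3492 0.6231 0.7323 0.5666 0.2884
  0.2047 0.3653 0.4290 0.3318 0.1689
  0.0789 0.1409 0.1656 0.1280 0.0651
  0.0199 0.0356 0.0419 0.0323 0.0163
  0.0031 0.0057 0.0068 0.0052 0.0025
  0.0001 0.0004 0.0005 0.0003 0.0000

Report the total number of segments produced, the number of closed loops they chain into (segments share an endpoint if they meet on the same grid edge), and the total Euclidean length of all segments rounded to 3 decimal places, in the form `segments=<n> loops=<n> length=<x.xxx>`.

cell (1,1): code 0100 → (1.650,2.000)–(2.000,1.617)
cell (1,2): code 1100 → (1.570,3.000)–(1.650,2.000)
cell (1,3): code 1000 → (2.000,3.479)–(1.570,3.000)
cell (2,1): code 0110 → (2.000,1.617)–(3.000,1.232)
cell (2,3): code 1001 → (3.000,3.705)–(2.000,3.479)
cell (3,0): code 0100 → (3.920,1.000)–(4.000,0.962)
cell (3,1): code 1110 → (3.000,1.232)–(3.920,1.000)
cell (3,3): code 1001 → (4.000,3.387)–(3.000,3.705)
cell (4,0): code 0110 → (4.000,0.962)–(5.000,0.563)
cell (4,3): code 1001 → (5.000,3.280)–(4.000,3.387)
cell (5,0): code 0110 → (5.000,0.563)–(6.000,0.802)
cell (5,2): code 1011 → (6.000,2.986)–(5.975,3.000)
cell (5,3): code 0001 → (5.975,3.000)–(5.000,3.280)
cell (6,0): code 0010 → (6.000,0.802)–(6.210,1.000)
cell (6,1): code 0011 → (6.210,1.000)–(6.538,2.000)
cell (6,2): code 0001 → (6.538,2.000)–(6.000,2.986)
total: 16 segments, chained into 1 closed loop(s), length Σ = 12.966439

segments=16 loops=1 length=12.966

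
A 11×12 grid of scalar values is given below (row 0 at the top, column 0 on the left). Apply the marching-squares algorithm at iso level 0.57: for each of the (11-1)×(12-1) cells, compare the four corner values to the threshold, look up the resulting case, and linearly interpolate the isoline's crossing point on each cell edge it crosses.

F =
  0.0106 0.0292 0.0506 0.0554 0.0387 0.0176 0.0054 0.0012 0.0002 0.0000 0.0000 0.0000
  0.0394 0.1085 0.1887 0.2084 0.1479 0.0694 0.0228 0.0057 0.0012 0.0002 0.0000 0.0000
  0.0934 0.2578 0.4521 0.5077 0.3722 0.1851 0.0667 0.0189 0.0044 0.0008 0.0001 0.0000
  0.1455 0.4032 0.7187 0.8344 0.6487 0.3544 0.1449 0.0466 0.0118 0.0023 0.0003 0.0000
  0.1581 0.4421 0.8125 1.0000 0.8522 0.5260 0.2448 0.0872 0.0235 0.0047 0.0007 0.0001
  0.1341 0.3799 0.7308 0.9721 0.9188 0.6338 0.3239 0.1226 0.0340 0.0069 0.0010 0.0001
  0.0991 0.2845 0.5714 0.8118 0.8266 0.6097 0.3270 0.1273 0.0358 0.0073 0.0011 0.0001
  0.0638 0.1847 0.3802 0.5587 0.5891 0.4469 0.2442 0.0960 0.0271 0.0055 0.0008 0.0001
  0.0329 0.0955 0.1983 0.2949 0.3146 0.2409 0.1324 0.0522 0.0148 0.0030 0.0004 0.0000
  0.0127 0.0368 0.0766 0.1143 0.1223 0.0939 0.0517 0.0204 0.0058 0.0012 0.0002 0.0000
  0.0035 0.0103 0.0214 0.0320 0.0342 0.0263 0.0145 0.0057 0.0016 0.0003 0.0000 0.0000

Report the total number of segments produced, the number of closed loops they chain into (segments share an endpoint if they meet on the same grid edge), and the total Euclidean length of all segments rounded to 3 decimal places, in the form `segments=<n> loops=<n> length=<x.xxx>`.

segments=18 loops=1 length=13.614

cell (2,1): code 0100 → (2.442,2.000)–(3.000,1.529)
cell (2,2): code 1100 → (2.191,3.000)–(2.442,2.000)
cell (2,3): code 1100 → (2.715,4.000)–(2.191,3.000)
cell (2,4): code 1000 → (3.000,4.267)–(2.715,4.000)
cell (3,1): code 0110 → (3.000,1.529)–(4.000,1.345)
cell (3,4): code 1001 → (4.000,4.865)–(3.000,4.267)
cell (4,1): code 0110 → (4.000,1.345)–(5.000,1.542)
cell (4,4): code 1101 → (4.408,5.000)–(4.000,4.865)
cell (4,5): code 1000 → (5.000,5.206)–(4.408,5.000)
cell (5,1): code 0110 → (5.000,1.542)–(6.000,1.995)
cell (5,5): code 1001 → (6.000,5.140)–(5.000,5.206)
cell (6,1): code 0010 → (6.000,1.995)–(6.007,2.000)
cell (6,2): code 0011 → (6.007,2.000)–(6.955,3.000)
cell (6,3): code 0111 → (6.955,3.000)–(7.000,3.372)
cell (6,4): code 1011 → (7.000,4.134)–(6.244,5.000)
cell (6,5): code 0001 → (6.244,5.000)–(6.000,5.140)
cell (7,3): code 0010 → (7.000,3.372)–(7.070,4.000)
cell (7,4): code 0001 → (7.070,4.000)–(7.000,4.134)
total: 18 segments, chained into 1 closed loop(s), length Σ = 13.613974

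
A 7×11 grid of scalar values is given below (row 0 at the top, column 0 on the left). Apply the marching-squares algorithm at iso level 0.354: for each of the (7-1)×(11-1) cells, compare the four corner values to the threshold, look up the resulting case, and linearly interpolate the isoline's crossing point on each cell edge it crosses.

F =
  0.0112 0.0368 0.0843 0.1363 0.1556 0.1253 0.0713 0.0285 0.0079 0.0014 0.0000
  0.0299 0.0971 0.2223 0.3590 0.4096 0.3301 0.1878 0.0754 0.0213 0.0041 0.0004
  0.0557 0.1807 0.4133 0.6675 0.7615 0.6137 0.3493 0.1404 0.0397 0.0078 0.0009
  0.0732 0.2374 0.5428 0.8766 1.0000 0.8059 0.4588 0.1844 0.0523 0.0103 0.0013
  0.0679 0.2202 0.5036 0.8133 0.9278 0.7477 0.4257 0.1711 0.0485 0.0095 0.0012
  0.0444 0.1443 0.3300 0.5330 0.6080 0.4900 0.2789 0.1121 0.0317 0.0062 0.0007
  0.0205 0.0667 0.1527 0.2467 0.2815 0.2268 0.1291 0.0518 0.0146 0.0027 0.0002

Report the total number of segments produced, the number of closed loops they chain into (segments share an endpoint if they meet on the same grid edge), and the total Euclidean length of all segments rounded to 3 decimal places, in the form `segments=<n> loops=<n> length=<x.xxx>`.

segments=20 loops=1 length=15.518

cell (0,2): code 0100 → (0.978,3.000)–(1.000,2.963)
cell (0,3): code 1100 → (0.781,4.000)–(0.978,3.000)
cell (0,4): code 1000 → (1.000,4.699)–(0.781,4.000)
cell (1,1): code 0100 → (1.690,2.000)–(2.000,1.745)
cell (1,2): code 1110 → (1.000,2.963)–(1.690,2.000)
cell (1,4): code 1101 → (1.084,5.000)–(1.000,4.699)
cell (1,5): code 1000 → (2.000,5.982)–(1.084,5.000)
cell (2,1): code 0110 → (2.000,1.745)–(3.000,1.382)
cell (2,5): code 1101 → (2.043,6.000)–(2.000,5.982)
cell (2,6): code 1000 → (3.000,6.382)–(2.043,6.000)
cell (3,1): code 0110 → (3.000,1.382)–(4.000,1.472)
cell (3,6): code 1001 → (4.000,6.282)–(3.000,6.382)
cell (4,1): code 0010 → (4.000,1.472)–(4.862,2.000)
cell (4,2): code 0111 → (4.862,2.000)–(5.000,2.118)
cell (4,5): code 1011 → (5.000,5.644)–(4.488,6.000)
cell (4,6): code 0001 → (4.488,6.000)–(4.000,6.282)
cell (5,2): code 0010 → (5.000,2.118)–(5.625,3.000)
cell (5,3): code 0011 → (5.625,3.000)–(5.778,4.000)
cell (5,4): code 0011 → (5.778,4.000)–(5.517,5.000)
cell (5,5): code 0001 → (5.517,5.000)–(5.000,5.644)
total: 20 segments, chained into 1 closed loop(s), length Σ = 15.517734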